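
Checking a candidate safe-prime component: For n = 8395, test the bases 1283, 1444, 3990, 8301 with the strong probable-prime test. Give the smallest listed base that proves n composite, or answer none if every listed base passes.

n − 1 = 8394 = 2^1 · 4197, so s = 1 and d = 4197.
Base 1283: x_0 = 1283^4197 mod 8395 = 1503. x_0 ∉ {1, 8394} and s = 1, so 1283 is a Miller–Rabin witness and 8395 is composite.
Base 1444: x_0 = 1444^4197 mod 8395 = 284. x_0 ∉ {1, 8394} and s = 1, so 1444 is a Miller–Rabin witness and 8395 is composite.
Base 3990: x_0 = 3990^4197 mod 8395 = 6500. x_0 ∉ {1, 8394} and s = 1, so 3990 is a Miller–Rabin witness and 8395 is composite.
Base 8301: x_0 = 8301^4197 mod 8395 = 971. x_0 ∉ {1, 8394} and s = 1, so 8301 is a Miller–Rabin witness and 8395 is composite.
The smallest witness among the given bases is 1283.

1283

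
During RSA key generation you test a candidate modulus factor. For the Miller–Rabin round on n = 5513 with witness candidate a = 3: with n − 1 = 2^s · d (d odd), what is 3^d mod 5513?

n − 1 = 5512 = 2^3 · 689, so s = 3 and d = 689.
3^689 mod 5513 = 1945.

1945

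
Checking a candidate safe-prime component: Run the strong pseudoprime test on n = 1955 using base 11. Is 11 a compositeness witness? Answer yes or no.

n − 1 = 1954 = 2^1 · 977, so s = 1 and d = 977.
Repeated squaring mod 1955: 11^1 ≡ 11, 11^2 ≡ 121, 11^4 ≡ 956, 11^8 ≡ 951, 11^16 ≡ 1191, 11^32 ≡ 1106, 11^64 ≡ 1361, 11^128 ≡ 936, 11^256 ≡ 256, 11^512 ≡ 1021.
977 = 512 + 256 + 128 + 64 + 16 + 1, so 11^977 ≡ 1021·256·936·1361·1191·11 ≡ 1031 (mod 1955).
x_0 = 11^977 mod 1955 = 1031.
x_0 ∉ {1, 1954} and s = 1, so 11 is a Miller–Rabin witness and 1955 is composite.

yes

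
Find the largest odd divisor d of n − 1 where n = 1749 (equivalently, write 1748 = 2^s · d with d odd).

Halving: 1748 → 874 → 437; 437 is odd.
So 1748 = 2^2 · 437.

437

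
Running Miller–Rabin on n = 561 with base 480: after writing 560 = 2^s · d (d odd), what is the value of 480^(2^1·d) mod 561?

441

n − 1 = 560 = 2^4 · 35, so s = 4 and d = 35.
Repeated squaring mod 561: 480^1 ≡ 480, 480^2 ≡ 390, 480^4 ≡ 69, 480^8 ≡ 273, 480^16 ≡ 477, 480^32 ≡ 324.
35 = 32 + 2 + 1, so 480^35 ≡ 324·390·480 ≡ 285 (mod 561).
x_0 = 285.
x_1 = 285^2 mod 561 = 441.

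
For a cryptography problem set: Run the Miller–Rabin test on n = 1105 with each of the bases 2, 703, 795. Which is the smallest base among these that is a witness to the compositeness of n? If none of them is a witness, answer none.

n − 1 = 1104 = 2^4 · 69, so s = 4 and d = 69.
Base 2: x_0 = 2^69 mod 1105 = 967. x_0 is neither 1 nor 1104, so continue squaring. x_1 = 967^2 mod 1105 = 259. x_2 = 259^2 mod 1105 = 781. x_3 = 781^2 mod 1105 = 1. x_3 = 1 but x_2 ≠ ±1, a nontrivial square root of 1 — 2 is a witness and 1105 is composite.
Base 703: x_0 = 703^69 mod 1105 = 313. x_0 is neither 1 nor 1104, so continue squaring. x_1 = 313^2 mod 1105 = 729. x_2 = 729^2 mod 1105 = 1041. x_3 = 1041^2 mod 1105 = 781. Reached i = s−1 = 3 without hitting −1: 703 is a Miller–Rabin witness and 1105 is composite.
Base 795: x_0 = 795^69 mod 1105 = 200. x_0 is neither 1 nor 1104, so continue squaring. x_1 = 200^2 mod 1105 = 220. x_2 = 220^2 mod 1105 = 885. x_3 = 885^2 mod 1105 = 885. Reached i = s−1 = 3 without hitting −1: 795 is a Miller–Rabin witness and 1105 is composite.
The smallest witness among the given bases is 2.

2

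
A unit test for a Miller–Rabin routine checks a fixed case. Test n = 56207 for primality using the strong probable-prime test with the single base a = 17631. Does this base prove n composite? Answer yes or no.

no

n − 1 = 56206 = 2^1 · 28103, so s = 1 and d = 28103.
x_0 = 17631^28103 mod 56207 = 1.
x_0 = 1, so 17631 is not a witness.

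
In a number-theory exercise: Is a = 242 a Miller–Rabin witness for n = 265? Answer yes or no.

no

n − 1 = 264 = 2^3 · 33, so s = 3 and d = 33.
x_0 = 242^33 mod 265 = 242.
x_0 is neither 1 nor 264, so continue squaring.
x_1 = 242^2 mod 265 = 264.
x_1 ≡ −1, so 242 is not a witness.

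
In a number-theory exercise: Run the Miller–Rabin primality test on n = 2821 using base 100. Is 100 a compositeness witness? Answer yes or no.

no

n − 1 = 2820 = 2^2 · 705, so s = 2 and d = 705.
Repeated squaring mod 2821: 100^1 ≡ 100, 100^2 ≡ 1537, 100^4 ≡ 1192, 100^8 ≡ 1901, 100^16 ≡ 100, 100^32 ≡ 1537, 100^64 ≡ 1192, 100^128 ≡ 1901, 100^256 ≡ 100, 100^512 ≡ 1537.
705 = 512 + 128 + 64 + 1, so 100^705 ≡ 1537·1901·1192·100 ≡ 1 (mod 2821).
x_0 = 100^705 mod 2821 = 1.
x_0 = 1, so 100 is not a witness.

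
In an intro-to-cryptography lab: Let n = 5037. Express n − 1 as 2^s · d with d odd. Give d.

Halving: 5036 → 2518 → 1259; 1259 is odd.
So 5036 = 2^2 · 1259.

1259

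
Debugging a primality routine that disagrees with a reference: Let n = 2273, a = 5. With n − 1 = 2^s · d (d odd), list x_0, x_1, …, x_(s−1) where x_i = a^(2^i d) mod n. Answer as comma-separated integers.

780, 1509, 1808, 290, 2272

n − 1 = 2272 = 2^5 · 71, so s = 5 and d = 71.
x_0 = 5^71 mod 2273 = 780.
x_1 = 780^2 mod 2273 = 1509.
x_2 = 1509^2 mod 2273 = 1808.
x_3 = 1808^2 mod 2273 = 290.
x_4 = 290^2 mod 2273 = 2272.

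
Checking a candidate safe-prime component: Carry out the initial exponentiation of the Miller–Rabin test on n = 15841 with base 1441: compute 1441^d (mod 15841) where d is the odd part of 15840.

2820

n − 1 = 15840 = 2^5 · 495, so s = 5 and d = 495.
Repeated squaring mod 15841: 1441^1 ≡ 1441, 1441^2 ≡ 1310, 1441^4 ≡ 5272, 1441^8 ≡ 8870, 1441^16 ≡ 10494, 1441^32 ≡ 13245, 1441^64 ≡ 6791, 1441^128 ≡ 4530, 1441^256 ≡ 6805.
495 = 256 + 128 + 64 + 32 + 8 + 4 + 2 + 1, so 1441^495 ≡ 6805·4530·6791·13245·8870·5272·1310·1441 ≡ 2820 (mod 15841).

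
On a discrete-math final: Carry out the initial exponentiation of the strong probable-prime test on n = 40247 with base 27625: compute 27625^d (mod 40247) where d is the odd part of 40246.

26833

n − 1 = 40246 = 2^1 · 20123, so s = 1 and d = 20123.
27625^20123 mod 40247 = 26833.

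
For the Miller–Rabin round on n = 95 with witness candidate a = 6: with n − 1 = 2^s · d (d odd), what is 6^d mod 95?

n − 1 = 94 = 2^1 · 47, so s = 1 and d = 47.
6^47 mod 95 = 36.

36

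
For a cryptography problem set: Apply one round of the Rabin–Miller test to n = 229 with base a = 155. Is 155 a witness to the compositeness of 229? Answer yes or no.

n − 1 = 228 = 2^2 · 57, so s = 2 and d = 57.
x_0 = 155^57 mod 229 = 107.
x_0 is neither 1 nor 228, so continue squaring.
x_1 = 107^2 mod 229 = 228.
x_1 ≡ −1, so 155 is not a witness.

no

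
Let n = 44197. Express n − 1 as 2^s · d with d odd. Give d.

Halving: 44196 → 22098 → 11049; 11049 is odd.
So 44196 = 2^2 · 11049.

11049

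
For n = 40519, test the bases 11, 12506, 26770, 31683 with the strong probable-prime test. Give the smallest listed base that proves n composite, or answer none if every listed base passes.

n − 1 = 40518 = 2^1 · 20259, so s = 1 and d = 20259.
Base 11: x_0 = 11^20259 mod 40519 = 1. x_0 = 1, so 11 is not a witness.
Base 12506: x_0 = 12506^20259 mod 40519 = 1. x_0 = 1, so 12506 is not a witness.
Base 26770: x_0 = 26770^20259 mod 40519 = 40518. x_0 = 40518 ≡ −1, so 26770 is not a witness.
Base 31683: x_0 = 31683^20259 mod 40519 = 40518. x_0 = 40518 ≡ −1, so 31683 is not a witness.
No listed base is a witness for 40519.

none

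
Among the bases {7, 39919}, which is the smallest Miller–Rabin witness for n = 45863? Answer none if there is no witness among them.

none

n − 1 = 45862 = 2^1 · 22931, so s = 1 and d = 22931.
Base 7: x_0 = 7^22931 mod 45863 = 1. x_0 = 1, so 7 is not a witness.
Base 39919: x_0 = 39919^22931 mod 45863 = 45862. x_0 = 45862 ≡ −1, so 39919 is not a witness.
No listed base is a witness for 45863.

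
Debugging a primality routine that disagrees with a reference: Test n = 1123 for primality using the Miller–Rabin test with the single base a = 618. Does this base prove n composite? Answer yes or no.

no

n − 1 = 1122 = 2^1 · 561, so s = 1 and d = 561.
Repeated squaring mod 1123: 618^1 ≡ 618, 618^2 ≡ 104, 618^4 ≡ 709, 618^8 ≡ 700, 618^16 ≡ 372, 618^32 ≡ 255, 618^64 ≡ 1014, 618^128 ≡ 651, 618^256 ≡ 430, 618^512 ≡ 728.
561 = 512 + 32 + 16 + 1, so 618^561 ≡ 728·255·372·618 ≡ 1122 (mod 1123).
x_0 = 618^561 mod 1123 = 1122.
x_0 = 1122 ≡ −1, so 618 is not a witness.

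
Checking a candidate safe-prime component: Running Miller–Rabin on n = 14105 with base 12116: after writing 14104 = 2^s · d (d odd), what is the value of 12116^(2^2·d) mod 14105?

n − 1 = 14104 = 2^3 · 1763, so s = 3 and d = 1763.
Repeated squaring mod 14105: 12116^1 ≡ 12116, 12116^2 ≡ 6721, 12116^4 ≡ 7631, 12116^8 ≡ 6721, 12116^16 ≡ 7631, 12116^32 ≡ 6721, 12116^64 ≡ 7631, 12116^128 ≡ 6721, 12116^256 ≡ 7631, 12116^512 ≡ 6721, 12116^1024 ≡ 7631.
1763 = 1024 + 512 + 128 + 64 + 32 + 2 + 1, so 12116^1763 ≡ 7631·6721·6721·7631·6721·6721·12116 ≡ 13026 (mod 14105).
x_0 = 13026.
x_1 = 13026^2 mod 14105 = 7631.
x_2 = 7631^2 mod 14105 = 6721.

6721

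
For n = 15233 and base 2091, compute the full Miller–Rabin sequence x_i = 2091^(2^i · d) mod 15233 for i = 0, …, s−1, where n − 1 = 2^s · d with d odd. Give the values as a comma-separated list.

13469, 4164, 3742, 3437, 7394, 15232, 1

n − 1 = 15232 = 2^7 · 119, so s = 7 and d = 119.
x_0 = 2091^119 mod 15233 = 13469.
x_1 = 13469^2 mod 15233 = 4164.
x_2 = 4164^2 mod 15233 = 3742.
x_3 = 3742^2 mod 15233 = 3437.
x_4 = 3437^2 mod 15233 = 7394.
x_5 = 7394^2 mod 15233 = 15232.
x_6 = 15232^2 mod 15233 = 1.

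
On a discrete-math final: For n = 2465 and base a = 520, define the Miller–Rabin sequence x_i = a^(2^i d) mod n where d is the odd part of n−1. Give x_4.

n − 1 = 2464 = 2^5 · 77, so s = 5 and d = 77.
x_0 = 520^77 mod 2465 = 215.
x_1 = 215^2 mod 2465 = 1855.
x_2 = 1855^2 mod 2465 = 2350.
x_3 = 2350^2 mod 2465 = 900.
x_4 = 900^2 mod 2465 = 1480.

1480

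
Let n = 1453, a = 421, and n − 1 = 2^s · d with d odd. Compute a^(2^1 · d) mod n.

n − 1 = 1452 = 2^2 · 363, so s = 2 and d = 363.
x_0 = 421^363 mod 1453 = 1452.
x_1 = 1452^2 mod 1453 = 1.

1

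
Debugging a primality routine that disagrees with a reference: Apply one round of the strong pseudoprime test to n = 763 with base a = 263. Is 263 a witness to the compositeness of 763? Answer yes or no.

n − 1 = 762 = 2^1 · 381, so s = 1 and d = 381.
Repeated squaring mod 763: 263^1 ≡ 263, 263^2 ≡ 499, 263^4 ≡ 263, 263^8 ≡ 499, 263^16 ≡ 263, 263^32 ≡ 499, 263^64 ≡ 263, 263^128 ≡ 499, 263^256 ≡ 263.
381 = 256 + 64 + 32 + 16 + 8 + 4 + 1, so 263^381 ≡ 263·263·499·263·499·263·263 ≡ 1 (mod 763).
x_0 = 263^381 mod 763 = 1.
x_0 = 1, so 263 is not a witness.

no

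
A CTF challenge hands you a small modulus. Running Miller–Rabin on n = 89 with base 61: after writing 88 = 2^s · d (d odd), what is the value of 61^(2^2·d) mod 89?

n − 1 = 88 = 2^3 · 11, so s = 3 and d = 11.
x_0 = 61^11 mod 89 = 52.
x_1 = 52^2 mod 89 = 34.
x_2 = 34^2 mod 89 = 88.

88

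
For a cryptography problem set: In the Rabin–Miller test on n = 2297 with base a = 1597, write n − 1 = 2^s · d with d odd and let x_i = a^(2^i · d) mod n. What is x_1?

n − 1 = 2296 = 2^3 · 287, so s = 3 and d = 287.
x_0 = 1597^287 mod 2297 = 2296.
x_1 = 2296^2 mod 2297 = 1.

1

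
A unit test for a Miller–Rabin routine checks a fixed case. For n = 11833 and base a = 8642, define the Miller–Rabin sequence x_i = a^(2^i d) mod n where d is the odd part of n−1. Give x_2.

n − 1 = 11832 = 2^3 · 1479, so s = 3 and d = 1479.
x_0 = 8642^1479 mod 11833 = 6697.
x_1 = 6697^2 mod 11833 = 2739.
x_2 = 2739^2 mod 11833 = 11832.

11832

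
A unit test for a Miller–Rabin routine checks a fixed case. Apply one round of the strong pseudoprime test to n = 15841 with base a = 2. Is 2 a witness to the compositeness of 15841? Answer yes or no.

no

n − 1 = 15840 = 2^5 · 495, so s = 5 and d = 495.
x_0 = 2^495 mod 15841 = 1.
x_0 = 1, so 2 is not a witness.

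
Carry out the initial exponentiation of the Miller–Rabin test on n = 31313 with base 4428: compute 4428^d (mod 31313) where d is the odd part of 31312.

25423

n − 1 = 31312 = 2^4 · 1957, so s = 4 and d = 1957.
4428^1957 mod 31313 = 25423.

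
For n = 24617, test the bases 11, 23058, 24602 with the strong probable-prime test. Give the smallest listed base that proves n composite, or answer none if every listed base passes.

11

n − 1 = 24616 = 2^3 · 3077, so s = 3 and d = 3077.
Base 11: x_0 = 11^3077 mod 24617 = 13962. x_0 is neither 1 nor 24616, so continue squaring. x_1 = 13962^2 mod 24617 = 20038. x_2 = 20038^2 mod 24617 = 18174. Reached i = s−1 = 2 without hitting −1: 11 is a Miller–Rabin witness and 24617 is composite.
Base 23058: x_0 = 23058^3077 mod 24617 = 13183. x_0 is neither 1 nor 24616, so continue squaring. x_1 = 13183^2 mod 24617 = 20086. x_2 = 20086^2 mod 24617 = 24000. Reached i = s−1 = 2 without hitting −1: 23058 is a Miller–Rabin witness and 24617 is composite.
Base 24602: x_0 = 24602^3077 mod 24617 = 6443. x_0 is neither 1 nor 24616, so continue squaring. x_1 = 6443^2 mod 24617 = 7987. x_2 = 7987^2 mod 24617 = 9522. Reached i = s−1 = 2 without hitting −1: 24602 is a Miller–Rabin witness and 24617 is composite.
The smallest witness among the given bases is 11.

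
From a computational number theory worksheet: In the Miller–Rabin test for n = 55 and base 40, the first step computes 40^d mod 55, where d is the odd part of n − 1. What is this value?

n − 1 = 54 = 2^1 · 27, so s = 1 and d = 27.
40^27 mod 55 = 50.

50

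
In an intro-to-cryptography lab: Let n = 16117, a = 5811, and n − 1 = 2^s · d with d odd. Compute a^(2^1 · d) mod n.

n − 1 = 16116 = 2^2 · 4029, so s = 2 and d = 4029.
x_0 = 5811^4029 mod 16117 = 1648.
x_1 = 1648^2 mod 16117 = 8248.

8248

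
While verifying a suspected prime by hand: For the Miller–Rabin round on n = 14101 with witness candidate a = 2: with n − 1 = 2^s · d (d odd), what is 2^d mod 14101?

7093

n − 1 = 14100 = 2^2 · 3525, so s = 2 and d = 3525.
2^3525 mod 14101 = 7093.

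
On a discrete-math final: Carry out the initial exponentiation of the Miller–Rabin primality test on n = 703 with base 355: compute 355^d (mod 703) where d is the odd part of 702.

512

n − 1 = 702 = 2^1 · 351, so s = 1 and d = 351.
Repeated squaring mod 703: 355^1 ≡ 355, 355^2 ≡ 188, 355^4 ≡ 194, 355^8 ≡ 377, 355^16 ≡ 123, 355^32 ≡ 366, 355^64 ≡ 386, 355^128 ≡ 663, 355^256 ≡ 194.
351 = 256 + 64 + 16 + 8 + 4 + 2 + 1, so 355^351 ≡ 194·386·123·377·194·188·355 ≡ 512 (mod 703).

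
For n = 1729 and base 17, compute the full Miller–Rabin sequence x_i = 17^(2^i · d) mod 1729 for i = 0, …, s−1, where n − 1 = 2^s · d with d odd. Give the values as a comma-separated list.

n − 1 = 1728 = 2^6 · 27, so s = 6 and d = 27.
x_0 = 17^27 mod 1729 = 818.
x_1 = 818^2 mod 1729 = 1.
x_2 = 1^2 mod 1729 = 1.
x_3 = 1^2 mod 1729 = 1.
x_4 = 1^2 mod 1729 = 1.
x_5 = 1^2 mod 1729 = 1.

818, 1, 1, 1, 1, 1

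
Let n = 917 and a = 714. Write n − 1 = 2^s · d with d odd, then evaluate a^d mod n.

175

n − 1 = 916 = 2^2 · 229, so s = 2 and d = 229.
714^229 mod 917 = 175.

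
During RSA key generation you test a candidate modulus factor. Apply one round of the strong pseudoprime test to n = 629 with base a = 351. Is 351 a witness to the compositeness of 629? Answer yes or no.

n − 1 = 628 = 2^2 · 157, so s = 2 and d = 157.
Repeated squaring mod 629: 351^1 ≡ 351, 351^2 ≡ 546, 351^4 ≡ 599, 351^8 ≡ 271, 351^16 ≡ 477, 351^32 ≡ 460, 351^64 ≡ 256, 351^128 ≡ 120.
157 = 128 + 16 + 8 + 4 + 1, so 351^157 ≡ 120·477·271·599·351 ≡ 143 (mod 629).
x_0 = 351^157 mod 629 = 143.
x_0 is neither 1 nor 628, so continue squaring.
x_1 = 143^2 mod 629 = 321.
Reached i = s−1 = 1 without hitting −1: 351 is a Miller–Rabin witness and 629 is composite.

yes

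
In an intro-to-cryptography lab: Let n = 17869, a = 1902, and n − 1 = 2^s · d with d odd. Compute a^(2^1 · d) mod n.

2036

n − 1 = 17868 = 2^2 · 4467, so s = 2 and d = 4467.
x_0 = 1902^4467 mod 17869 = 17316.
x_1 = 17316^2 mod 17869 = 2036.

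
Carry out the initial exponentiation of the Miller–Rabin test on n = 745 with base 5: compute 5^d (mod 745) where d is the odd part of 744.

230

n − 1 = 744 = 2^3 · 93, so s = 3 and d = 93.
5^93 mod 745 = 230.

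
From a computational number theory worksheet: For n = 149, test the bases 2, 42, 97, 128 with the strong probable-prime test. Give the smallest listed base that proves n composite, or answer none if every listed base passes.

n − 1 = 148 = 2^2 · 37, so s = 2 and d = 37.
Base 2: x_0 = 2^37 mod 149 = 105. x_0 is neither 1 nor 148, so continue squaring. x_1 = 105^2 mod 149 = 148. x_1 ≡ −1, so 2 is not a witness.
Base 42: x_0 = 42^37 mod 149 = 148. x_0 = 148 ≡ −1, so 42 is not a witness.
Base 97: x_0 = 97^37 mod 149 = 105. x_0 is neither 1 nor 148, so continue squaring. x_1 = 105^2 mod 149 = 148. x_1 ≡ −1, so 97 is not a witness.
Base 128: x_0 = 128^37 mod 149 = 44. x_0 is neither 1 nor 148, so continue squaring. x_1 = 44^2 mod 149 = 148. x_1 ≡ −1, so 128 is not a witness.
No listed base is a witness for 149.

none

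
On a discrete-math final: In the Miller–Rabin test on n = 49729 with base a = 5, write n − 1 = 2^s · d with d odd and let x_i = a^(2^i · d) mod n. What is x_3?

7583

n − 1 = 49728 = 2^6 · 777, so s = 6 and d = 777.
x_0 = 5^777 mod 49729 = 36348.
x_1 = 36348^2 mod 49729 = 26761.
x_2 = 26761^2 mod 49729 = 3792.
x_3 = 3792^2 mod 49729 = 7583.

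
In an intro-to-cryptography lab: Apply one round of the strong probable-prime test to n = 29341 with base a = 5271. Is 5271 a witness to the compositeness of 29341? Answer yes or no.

yes

n − 1 = 29340 = 2^2 · 7335, so s = 2 and d = 7335.
x_0 = 5271^7335 mod 29341 = 10798.
x_0 is neither 1 nor 29340, so continue squaring.
x_1 = 10798^2 mod 29341 = 25011.
Reached i = s−1 = 1 without hitting −1: 5271 is a Miller–Rabin witness and 29341 is composite.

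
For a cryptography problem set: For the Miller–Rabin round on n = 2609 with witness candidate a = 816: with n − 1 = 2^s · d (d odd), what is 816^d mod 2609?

2149

n − 1 = 2608 = 2^4 · 163, so s = 4 and d = 163.
816^163 mod 2609 = 2149.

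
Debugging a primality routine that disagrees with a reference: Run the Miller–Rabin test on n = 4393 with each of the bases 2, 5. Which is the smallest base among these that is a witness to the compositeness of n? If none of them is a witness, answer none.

n − 1 = 4392 = 2^3 · 549, so s = 3 and d = 549.
Base 2: x_0 = 2^549 mod 4393 = 2749. x_0 is neither 1 nor 4392, so continue squaring. x_1 = 2749^2 mod 4393 = 1041. x_2 = 1041^2 mod 4393 = 3003. Reached i = s−1 = 2 without hitting −1: 2 is a Miller–Rabin witness and 4393 is composite.
Base 5: x_0 = 5^549 mod 4393 = 2590. x_0 is neither 1 nor 4392, so continue squaring. x_1 = 2590^2 mod 4393 = 4382. x_2 = 4382^2 mod 4393 = 121. Reached i = s−1 = 2 without hitting −1: 5 is a Miller–Rabin witness and 4393 is composite.
The smallest witness among the given bases is 2.

2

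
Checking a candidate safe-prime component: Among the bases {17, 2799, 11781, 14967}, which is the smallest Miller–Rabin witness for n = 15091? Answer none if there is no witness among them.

n − 1 = 15090 = 2^1 · 7545, so s = 1 and d = 7545.
Base 17: x_0 = 17^7545 mod 15091 = 15090. x_0 = 15090 ≡ −1, so 17 is not a witness.
Base 2799: x_0 = 2799^7545 mod 15091 = 15090. x_0 = 15090 ≡ −1, so 2799 is not a witness.
Base 11781: x_0 = 11781^7545 mod 15091 = 15090. x_0 = 15090 ≡ −1, so 11781 is not a witness.
Base 14967: x_0 = 14967^7545 mod 15091 = 1. x_0 = 1, so 14967 is not a witness.
No listed base is a witness for 15091.

none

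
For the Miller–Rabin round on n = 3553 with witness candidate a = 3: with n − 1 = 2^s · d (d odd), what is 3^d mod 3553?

2896

n − 1 = 3552 = 2^5 · 111, so s = 5 and d = 111.
3^111 mod 3553 = 2896.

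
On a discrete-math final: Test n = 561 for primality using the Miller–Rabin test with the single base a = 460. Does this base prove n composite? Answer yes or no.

n − 1 = 560 = 2^4 · 35, so s = 4 and d = 35.
x_0 = 460^35 mod 561 = 1.
x_0 = 1, so 460 is not a witness.

no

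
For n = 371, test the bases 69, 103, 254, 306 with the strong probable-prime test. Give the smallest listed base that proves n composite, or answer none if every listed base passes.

n − 1 = 370 = 2^1 · 185, so s = 1 and d = 185.
Base 69: x_0 = 69^185 mod 371 = 174. x_0 ∉ {1, 370} and s = 1, so 69 is a Miller–Rabin witness and 371 is composite.
Base 103: x_0 = 103^185 mod 371 = 80. x_0 ∉ {1, 370} and s = 1, so 103 is a Miller–Rabin witness and 371 is composite.
Base 254: x_0 = 254^185 mod 371 = 312. x_0 ∉ {1, 370} and s = 1, so 254 is a Miller–Rabin witness and 371 is composite.
Base 306: x_0 = 306^185 mod 371 = 297. x_0 ∉ {1, 370} and s = 1, so 306 is a Miller–Rabin witness and 371 is composite.
The smallest witness among the given bases is 69.

69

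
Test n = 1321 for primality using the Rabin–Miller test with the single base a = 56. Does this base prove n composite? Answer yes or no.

n − 1 = 1320 = 2^3 · 165, so s = 3 and d = 165.
x_0 = 56^165 mod 1321 = 235.
x_0 is neither 1 nor 1320, so continue squaring.
x_1 = 235^2 mod 1321 = 1064.
x_2 = 1064^2 mod 1321 = 1320.
x_2 ≡ −1, so 56 is not a witness.

no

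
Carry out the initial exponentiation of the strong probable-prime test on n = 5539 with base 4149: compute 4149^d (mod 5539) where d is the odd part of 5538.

n − 1 = 5538 = 2^1 · 2769, so s = 1 and d = 2769.
Repeated squaring mod 5539: 4149^1 ≡ 4149, 4149^2 ≡ 4528, 4149^4 ≡ 2945, 4149^8 ≡ 4490, 4149^16 ≡ 3679, 4149^32 ≡ 3264, 4149^64 ≡ 2199, 4149^128 ≡ 54, 4149^256 ≡ 2916, 4149^512 ≡ 691, 4149^1024 ≡ 1127, 4149^2048 ≡ 1698.
2769 = 2048 + 512 + 128 + 64 + 16 + 1, so 4149^2769 ≡ 1698·691·54·2199·3679·4149 ≡ 156 (mod 5539).

156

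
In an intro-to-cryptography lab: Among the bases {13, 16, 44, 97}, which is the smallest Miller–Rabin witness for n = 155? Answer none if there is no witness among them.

n − 1 = 154 = 2^1 · 77, so s = 1 and d = 77.
Base 13: x_0 = 13^77 mod 155 = 48. x_0 ∉ {1, 154} and s = 1, so 13 is a Miller–Rabin witness and 155 is composite.
Base 16: x_0 = 16^77 mod 155 = 101. x_0 ∉ {1, 154} and s = 1, so 16 is a Miller–Rabin witness and 155 is composite.
Base 44: x_0 = 44^77 mod 155 = 79. x_0 ∉ {1, 154} and s = 1, so 44 is a Miller–Rabin witness and 155 is composite.
Base 97: x_0 = 97^77 mod 155 = 47. x_0 ∉ {1, 154} and s = 1, so 97 is a Miller–Rabin witness and 155 is composite.
The smallest witness among the given bases is 13.

13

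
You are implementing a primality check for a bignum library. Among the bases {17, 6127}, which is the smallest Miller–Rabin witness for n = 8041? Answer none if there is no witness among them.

17

n − 1 = 8040 = 2^3 · 1005, so s = 3 and d = 1005.
Base 17: x_0 = 17^1005 mod 8041 = 2584. x_0 is neither 1 nor 8040, so continue squaring. x_1 = 2584^2 mod 8041 = 3026. x_2 = 3026^2 mod 8041 = 6018. Reached i = s−1 = 2 without hitting −1: 17 is a Miller–Rabin witness and 8041 is composite.
Base 6127: x_0 = 6127^1005 mod 8041 = 4851. x_0 is neither 1 nor 8040, so continue squaring. x_1 = 4851^2 mod 8041 = 4235. x_2 = 4235^2 mod 8041 = 3795. Reached i = s−1 = 2 without hitting −1: 6127 is a Miller–Rabin witness and 8041 is composite.
The smallest witness among the given bases is 17.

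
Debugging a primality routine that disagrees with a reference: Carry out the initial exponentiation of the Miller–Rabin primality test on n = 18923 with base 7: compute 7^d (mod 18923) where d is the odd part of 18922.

n − 1 = 18922 = 2^1 · 9461, so s = 1 and d = 9461.
7^9461 mod 18923 = 8752.

8752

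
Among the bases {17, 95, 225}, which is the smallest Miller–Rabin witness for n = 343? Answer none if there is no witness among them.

17

n − 1 = 342 = 2^1 · 171, so s = 1 and d = 171.
Base 17: x_0 = 17^171 mod 343 = 209. x_0 ∉ {1, 342} and s = 1, so 17 is a Miller–Rabin witness and 343 is composite.
Base 95: x_0 = 95^171 mod 343 = 22. x_0 ∉ {1, 342} and s = 1, so 95 is a Miller–Rabin witness and 343 is composite.
Base 225: x_0 = 225^171 mod 343 = 183. x_0 ∉ {1, 342} and s = 1, so 225 is a Miller–Rabin witness and 343 is composite.
The smallest witness among the given bases is 17.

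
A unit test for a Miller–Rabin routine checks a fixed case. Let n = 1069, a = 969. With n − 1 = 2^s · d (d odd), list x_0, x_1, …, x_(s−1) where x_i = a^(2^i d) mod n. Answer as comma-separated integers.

1, 1

n − 1 = 1068 = 2^2 · 267, so s = 2 and d = 267.
x_0 = 969^267 mod 1069 = 1.
x_1 = 1^2 mod 1069 = 1.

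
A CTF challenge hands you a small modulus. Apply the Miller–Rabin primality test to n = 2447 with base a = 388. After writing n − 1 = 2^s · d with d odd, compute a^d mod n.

n − 1 = 2446 = 2^1 · 1223, so s = 1 and d = 1223.
388^1223 mod 2447 = 1.

1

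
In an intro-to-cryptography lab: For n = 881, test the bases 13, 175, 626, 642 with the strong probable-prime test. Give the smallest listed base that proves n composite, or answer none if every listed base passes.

none

n − 1 = 880 = 2^4 · 55, so s = 4 and d = 55.
Base 13: x_0 = 13^55 mod 881 = 704. x_0 is neither 1 nor 880, so continue squaring. x_1 = 704^2 mod 881 = 494. x_2 = 494^2 mod 881 = 880. x_2 ≡ −1, so 13 is not a witness.
Base 175: x_0 = 175^55 mod 881 = 583. x_0 is neither 1 nor 880, so continue squaring. x_1 = 583^2 mod 881 = 704. x_2 = 704^2 mod 881 = 494. x_3 = 494^2 mod 881 = 880. x_3 ≡ −1, so 175 is not a witness.
Base 626: x_0 = 626^55 mod 881 = 662. x_0 is neither 1 nor 880, so continue squaring. x_1 = 662^2 mod 881 = 387. x_2 = 387^2 mod 881 = 880. x_2 ≡ −1, so 626 is not a witness.
Base 642: x_0 = 642^55 mod 881 = 813. x_0 is neither 1 nor 880, so continue squaring. x_1 = 813^2 mod 881 = 219. x_2 = 219^2 mod 881 = 387. x_3 = 387^2 mod 881 = 880. x_3 ≡ −1, so 642 is not a witness.
No listed base is a witness for 881.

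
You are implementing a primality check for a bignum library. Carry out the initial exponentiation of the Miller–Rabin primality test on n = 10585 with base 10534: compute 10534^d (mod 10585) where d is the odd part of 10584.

10064

n − 1 = 10584 = 2^3 · 1323, so s = 3 and d = 1323.
Repeated squaring mod 10585: 10534^1 ≡ 10534, 10534^2 ≡ 2601, 10534^4 ≡ 1386, 10534^8 ≡ 5111, 10534^16 ≡ 9126, 10534^32 ≡ 1096, 10534^64 ≡ 5111, 10534^128 ≡ 9126, 10534^256 ≡ 1096, 10534^512 ≡ 5111, 10534^1024 ≡ 9126.
1323 = 1024 + 256 + 32 + 8 + 2 + 1, so 10534^1323 ≡ 9126·1096·1096·5111·2601·10534 ≡ 10064 (mod 10585).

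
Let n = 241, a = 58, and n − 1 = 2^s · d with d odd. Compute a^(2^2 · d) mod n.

1

n − 1 = 240 = 2^4 · 15, so s = 4 and d = 15.
Repeated squaring mod 241: 58^1 ≡ 58, 58^2 ≡ 231, 58^4 ≡ 100, 58^8 ≡ 119.
15 = 8 + 4 + 2 + 1, so 58^15 ≡ 119·100·231·58 ≡ 240 (mod 241).
x_0 = 240.
x_1 = 240^2 mod 241 = 1.
x_2 = 1^2 mod 241 = 1.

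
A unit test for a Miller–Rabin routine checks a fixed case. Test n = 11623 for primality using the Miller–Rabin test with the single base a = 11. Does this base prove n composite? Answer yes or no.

yes

n − 1 = 11622 = 2^1 · 5811, so s = 1 and d = 5811.
x_0 = 11^5811 mod 11623 = 11464.
x_0 ∉ {1, 11622} and s = 1, so 11 is a Miller–Rabin witness and 11623 is composite.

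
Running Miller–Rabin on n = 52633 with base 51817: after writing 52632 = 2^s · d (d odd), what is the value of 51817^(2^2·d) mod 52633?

41098

n − 1 = 52632 = 2^3 · 6579, so s = 3 and d = 6579.
x_0 = 51817^6579 mod 52633 = 26781.
x_1 = 26781^2 mod 52633 = 44703.
x_2 = 44703^2 mod 52633 = 41098.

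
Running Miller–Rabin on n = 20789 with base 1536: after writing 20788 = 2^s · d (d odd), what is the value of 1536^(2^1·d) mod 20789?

1

n − 1 = 20788 = 2^2 · 5197, so s = 2 and d = 5197.
By repeated squaring, 1536^5197 ≡ 1 (mod 20789).
x_0 = 1.
x_1 = 1^2 mod 20789 = 1.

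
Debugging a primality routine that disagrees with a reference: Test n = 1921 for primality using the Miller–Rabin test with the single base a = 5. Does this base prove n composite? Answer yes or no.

yes

n − 1 = 1920 = 2^7 · 15, so s = 7 and d = 15.
Repeated squaring mod 1921: 5^1 ≡ 5, 5^2 ≡ 25, 5^4 ≡ 625, 5^8 ≡ 662.
15 = 8 + 4 + 2 + 1, so 5^15 ≡ 662·625·25·5 ≡ 1588 (mod 1921).
x_0 = 5^15 mod 1921 = 1588.
x_0 is neither 1 nor 1920, so continue squaring.
x_1 = 1588^2 mod 1921 = 1392.
x_2 = 1392^2 mod 1921 = 1296.
x_3 = 1296^2 mod 1921 = 662.
x_4 = 662^2 mod 1921 = 256.
x_5 = 256^2 mod 1921 = 222.
x_6 = 222^2 mod 1921 = 1259.
Reached i = s−1 = 6 without hitting −1: 5 is a Miller–Rabin witness and 1921 is composite.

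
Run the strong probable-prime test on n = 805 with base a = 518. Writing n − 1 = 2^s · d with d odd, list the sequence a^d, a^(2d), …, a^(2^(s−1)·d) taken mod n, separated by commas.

n − 1 = 804 = 2^2 · 201, so s = 2 and d = 201.
x_0 = 518^201 mod 805 = 693.
x_1 = 693^2 mod 805 = 469.

693, 469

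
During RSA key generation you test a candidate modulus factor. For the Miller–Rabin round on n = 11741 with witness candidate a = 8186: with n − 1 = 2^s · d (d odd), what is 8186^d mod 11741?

n − 1 = 11740 = 2^2 · 2935, so s = 2 and d = 2935.
8186^2935 mod 11741 = 2688.

2688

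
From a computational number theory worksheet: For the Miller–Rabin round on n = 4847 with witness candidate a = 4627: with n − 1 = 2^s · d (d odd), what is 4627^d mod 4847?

4527

n − 1 = 4846 = 2^1 · 2423, so s = 1 and d = 2423.
4627^2423 mod 4847 = 4527.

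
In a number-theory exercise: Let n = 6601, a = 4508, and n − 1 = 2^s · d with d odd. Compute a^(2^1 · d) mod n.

n − 1 = 6600 = 2^3 · 825, so s = 3 and d = 825.
Repeated squaring mod 6601: 4508^1 ≡ 4508, 4508^2 ≡ 4186, 4508^4 ≡ 3542, 4508^8 ≡ 3864, 4508^16 ≡ 5635, 4508^32 ≡ 2415, 4508^64 ≡ 3542, 4508^128 ≡ 3864, 4508^256 ≡ 5635, 4508^512 ≡ 2415.
825 = 512 + 256 + 32 + 16 + 8 + 1, so 4508^825 ≡ 2415·5635·2415·5635·3864·4508 ≡ 6118 (mod 6601).
x_0 = 6118.
x_1 = 6118^2 mod 6601 = 2254.

2254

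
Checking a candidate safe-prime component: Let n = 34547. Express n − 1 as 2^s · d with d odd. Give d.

Halving: 34546 → 17273; 17273 is odd.
So 34546 = 2^1 · 17273.

17273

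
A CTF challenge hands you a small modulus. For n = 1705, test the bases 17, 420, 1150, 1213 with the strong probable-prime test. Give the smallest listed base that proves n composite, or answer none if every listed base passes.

17

n − 1 = 1704 = 2^3 · 213, so s = 3 and d = 213.
Base 17: x_0 = 17^213 mod 1705 = 1162. x_0 is neither 1 nor 1704, so continue squaring. x_1 = 1162^2 mod 1705 = 1589. x_2 = 1589^2 mod 1705 = 1521. Reached i = s−1 = 2 without hitting −1: 17 is a Miller–Rabin witness and 1705 is composite.
Base 420: x_0 = 420^213 mod 1705 = 635. x_0 is neither 1 nor 1704, so continue squaring. x_1 = 635^2 mod 1705 = 845. x_2 = 845^2 mod 1705 = 1335. Reached i = s−1 = 2 without hitting −1: 420 is a Miller–Rabin witness and 1705 is composite.
Base 1150: x_0 = 1150^213 mod 1705 = 1360. x_0 is neither 1 nor 1704, so continue squaring. x_1 = 1360^2 mod 1705 = 1380. x_2 = 1380^2 mod 1705 = 1620. Reached i = s−1 = 2 without hitting −1: 1150 is a Miller–Rabin witness and 1705 is composite.
Base 1213: x_0 = 1213^213 mod 1705 = 808. x_0 is neither 1 nor 1704, so continue squaring. x_1 = 808^2 mod 1705 = 1554. x_2 = 1554^2 mod 1705 = 636. Reached i = s−1 = 2 without hitting −1: 1213 is a Miller–Rabin witness and 1705 is composite.
The smallest witness among the given bases is 17.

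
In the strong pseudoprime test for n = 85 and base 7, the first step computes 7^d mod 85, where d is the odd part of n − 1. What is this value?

62

n − 1 = 84 = 2^2 · 21, so s = 2 and d = 21.
Repeated squaring mod 85: 7^1 ≡ 7, 7^2 ≡ 49, 7^4 ≡ 21, 7^8 ≡ 16, 7^16 ≡ 1.
21 = 16 + 4 + 1, so 7^21 ≡ 1·21·7 ≡ 62 (mod 85).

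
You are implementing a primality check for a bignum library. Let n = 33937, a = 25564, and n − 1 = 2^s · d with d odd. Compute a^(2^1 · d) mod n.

n − 1 = 33936 = 2^4 · 2121, so s = 4 and d = 2121.
x_0 = 25564^2121 mod 33937 = 307.
x_1 = 307^2 mod 33937 = 26375.

26375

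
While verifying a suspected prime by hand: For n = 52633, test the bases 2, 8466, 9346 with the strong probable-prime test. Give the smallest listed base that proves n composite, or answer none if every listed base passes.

none

n − 1 = 52632 = 2^3 · 6579, so s = 3 and d = 6579.
Base 2: x_0 = 2^6579 mod 52633 = 1. x_0 = 1, so 2 is not a witness.
Base 8466: x_0 = 8466^6579 mod 52633 = 52632. x_0 = 52632 ≡ −1, so 8466 is not a witness.
Base 9346: x_0 = 9346^6579 mod 52633 = 1. x_0 = 1, so 9346 is not a witness.
No listed base is a witness for 52633.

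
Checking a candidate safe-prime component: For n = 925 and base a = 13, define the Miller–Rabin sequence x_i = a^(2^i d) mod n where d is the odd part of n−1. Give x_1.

n − 1 = 924 = 2^2 · 231, so s = 2 and d = 231.
By repeated squaring, 13^231 ≡ 362 (mod 925).
x_0 = 362.
x_1 = 362^2 mod 925 = 619.

619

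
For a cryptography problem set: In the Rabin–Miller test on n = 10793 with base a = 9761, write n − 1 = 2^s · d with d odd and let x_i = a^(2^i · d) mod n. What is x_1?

1118

n − 1 = 10792 = 2^3 · 1349, so s = 3 and d = 1349.
x_0 = 9761^1349 mod 10793 = 9073.
x_1 = 9073^2 mod 10793 = 1118.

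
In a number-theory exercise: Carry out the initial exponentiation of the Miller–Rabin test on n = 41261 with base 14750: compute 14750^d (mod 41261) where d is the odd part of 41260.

6566

n − 1 = 41260 = 2^2 · 10315, so s = 2 and d = 10315.
14750^10315 mod 41261 = 6566.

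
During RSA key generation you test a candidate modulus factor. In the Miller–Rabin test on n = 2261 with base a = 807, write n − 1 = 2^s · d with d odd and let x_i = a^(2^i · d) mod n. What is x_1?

795

n − 1 = 2260 = 2^2 · 565, so s = 2 and d = 565.
Repeated squaring mod 2261: 807^1 ≡ 807, 807^2 ≡ 81, 807^4 ≡ 2039, 807^8 ≡ 1803, 807^16 ≡ 1752, 807^32 ≡ 1327, 807^64 ≡ 1871, 807^128 ≡ 613, 807^256 ≡ 443, 807^512 ≡ 1803.
565 = 512 + 32 + 16 + 4 + 1, so 807^565 ≡ 1803·1327·1752·2039·807 ≡ 2151 (mod 2261).
x_0 = 2151.
x_1 = 2151^2 mod 2261 = 795.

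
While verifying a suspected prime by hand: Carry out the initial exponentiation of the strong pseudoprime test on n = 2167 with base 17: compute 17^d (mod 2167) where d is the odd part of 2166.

513

n − 1 = 2166 = 2^1 · 1083, so s = 1 and d = 1083.
By repeated squaring, 17^1083 ≡ 513 (mod 2167).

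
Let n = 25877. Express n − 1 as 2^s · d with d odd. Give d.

Halving: 25876 → 12938 → 6469; 6469 is odd.
So 25876 = 2^2 · 6469.

6469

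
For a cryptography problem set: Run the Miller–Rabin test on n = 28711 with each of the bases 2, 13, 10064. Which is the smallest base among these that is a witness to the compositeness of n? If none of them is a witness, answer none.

n − 1 = 28710 = 2^1 · 14355, so s = 1 and d = 14355.
Base 2: x_0 = 2^14355 mod 28711 = 1. x_0 = 1, so 2 is not a witness.
Base 13: x_0 = 13^14355 mod 28711 = 28710. x_0 = 28710 ≡ −1, so 13 is not a witness.
Base 10064: x_0 = 10064^14355 mod 28711 = 1. x_0 = 1, so 10064 is not a witness.
No listed base is a witness for 28711.

none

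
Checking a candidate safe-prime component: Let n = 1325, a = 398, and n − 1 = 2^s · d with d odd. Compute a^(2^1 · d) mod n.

1279

n − 1 = 1324 = 2^2 · 331, so s = 2 and d = 331.
By repeated squaring, 398^331 ≡ 402 (mod 1325).
x_0 = 402.
x_1 = 402^2 mod 1325 = 1279.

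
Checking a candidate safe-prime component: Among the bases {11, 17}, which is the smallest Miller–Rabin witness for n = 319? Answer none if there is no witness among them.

n − 1 = 318 = 2^1 · 159, so s = 1 and d = 159.
Base 11: x_0 = 11^159 mod 319 = 44. x_0 ∉ {1, 318} and s = 1, so 11 is a Miller–Rabin witness and 319 is composite.
Base 17: x_0 = 17^159 mod 319 = 244. x_0 ∉ {1, 318} and s = 1, so 17 is a Miller–Rabin witness and 319 is composite.
The smallest witness among the given bases is 11.

11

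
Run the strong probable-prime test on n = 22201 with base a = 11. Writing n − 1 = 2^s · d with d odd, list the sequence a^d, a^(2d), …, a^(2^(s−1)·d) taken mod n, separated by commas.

n − 1 = 22200 = 2^3 · 2775, so s = 3 and d = 2775.
x_0 = 11^2775 mod 22201 = 7196.
x_1 = 7196^2 mod 22201 = 9684.
x_2 = 9684^2 mod 22201 = 2832.

7196, 9684, 2832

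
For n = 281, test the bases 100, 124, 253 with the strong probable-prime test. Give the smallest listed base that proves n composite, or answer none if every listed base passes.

n − 1 = 280 = 2^3 · 35, so s = 3 and d = 35.
Base 100: x_0 = 100^35 mod 281 = 280. x_0 = 280 ≡ −1, so 100 is not a witness.
Base 124: x_0 = 124^35 mod 281 = 53. x_0 is neither 1 nor 280, so continue squaring. x_1 = 53^2 mod 281 = 280. x_1 ≡ −1, so 124 is not a witness.
Base 253: x_0 = 253^35 mod 281 = 228. x_0 is neither 1 nor 280, so continue squaring. x_1 = 228^2 mod 281 = 280. x_1 ≡ −1, so 253 is not a witness.
No listed base is a witness for 281.

none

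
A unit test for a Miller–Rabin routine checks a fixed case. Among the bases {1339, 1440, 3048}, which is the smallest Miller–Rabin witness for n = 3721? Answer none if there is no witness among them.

none

n − 1 = 3720 = 2^3 · 465, so s = 3 and d = 465.
Base 1339: x_0 = 1339^465 mod 3721 = 1. x_0 = 1, so 1339 is not a witness.
Base 1440: x_0 = 1440^465 mod 3721 = 682. x_0 is neither 1 nor 3720, so continue squaring. x_1 = 682^2 mod 3721 = 3720. x_1 ≡ −1, so 1440 is not a witness.
Base 3048: x_0 = 3048^465 mod 3721 = 682. x_0 is neither 1 nor 3720, so continue squaring. x_1 = 682^2 mod 3721 = 3720. x_1 ≡ −1, so 3048 is not a witness.
No listed base is a witness for 3721.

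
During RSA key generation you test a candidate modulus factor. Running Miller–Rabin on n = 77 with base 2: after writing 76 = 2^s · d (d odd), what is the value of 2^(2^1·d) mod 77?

n − 1 = 76 = 2^2 · 19, so s = 2 and d = 19.
x_0 = 2^19 mod 77 = 72.
x_1 = 72^2 mod 77 = 25.

25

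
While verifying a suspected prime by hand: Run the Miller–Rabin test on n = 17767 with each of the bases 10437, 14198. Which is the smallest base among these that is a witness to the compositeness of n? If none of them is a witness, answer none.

n − 1 = 17766 = 2^1 · 8883, so s = 1 and d = 8883.
Base 10437: x_0 = 10437^8883 mod 17767 = 17766. x_0 = 17766 ≡ −1, so 10437 is not a witness.
Base 14198: x_0 = 14198^8883 mod 17767 = 17766. x_0 = 17766 ≡ −1, so 14198 is not a witness.
No listed base is a witness for 17767.

none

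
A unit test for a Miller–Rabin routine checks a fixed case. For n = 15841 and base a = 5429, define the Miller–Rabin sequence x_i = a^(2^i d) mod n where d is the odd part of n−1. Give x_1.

n − 1 = 15840 = 2^5 · 495, so s = 5 and d = 495.
Repeated squaring mod 15841: 5429^1 ≡ 5429, 5429^2 ≡ 9781, 5429^4 ≡ 4162, 5429^8 ≡ 8031, 5429^16 ≡ 8250, 5429^32 ≡ 9564, 5429^64 ≡ 4162, 5429^128 ≡ 8031, 5429^256 ≡ 8250.
495 = 256 + 128 + 64 + 32 + 8 + 4 + 2 + 1, so 5429^495 ≡ 8250·8031·4162·9564·8031·4162·9781·5429 ≡ 3039 (mod 15841).
x_0 = 3039.
x_1 = 3039^2 mod 15841 = 218.

218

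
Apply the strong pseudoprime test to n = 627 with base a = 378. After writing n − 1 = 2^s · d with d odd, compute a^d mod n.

537

n − 1 = 626 = 2^1 · 313, so s = 1 and d = 313.
378^313 mod 627 = 537.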